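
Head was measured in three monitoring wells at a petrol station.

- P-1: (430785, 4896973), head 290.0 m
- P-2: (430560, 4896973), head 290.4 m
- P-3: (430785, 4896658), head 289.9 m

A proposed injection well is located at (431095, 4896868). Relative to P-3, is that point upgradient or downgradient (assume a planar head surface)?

∂h/∂x = (290.4 − 290.0) / (430560 − 430785) = -0.001778
∂h/∂y = (289.9 − 290.0) / (4896658 − 4896973) = +0.0003175
Head at (431095, 4896868) = 290.0 + (-0.001778)·(310) + (+0.0003175)·(-105) = 289.42 m.
That is lower than the 289.9 m at P-3, so the point is downgradient.

downgradient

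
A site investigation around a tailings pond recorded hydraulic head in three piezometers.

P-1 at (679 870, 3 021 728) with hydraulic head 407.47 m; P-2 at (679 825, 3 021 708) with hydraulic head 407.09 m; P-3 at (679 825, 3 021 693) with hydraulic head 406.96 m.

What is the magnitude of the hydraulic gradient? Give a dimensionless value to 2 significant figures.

0.0098

Differences from P-1: to P-2 (Δx, Δy, Δh) = (-45, -20, -0.38); to P-3 = (-45, -35, -0.51).
Solve a·Δx + b·Δy = Δh: det = (-45)·(-35) − (-45)·(-20) = 675.
∂h/∂x = [(-0.38)·(-35) − (-0.51)·(-20)] / 675 = +0.004593
∂h/∂y = [(-45)·(-0.51) − (-45)·(-0.38)] / 675 = +0.008667
|∇h| = √(0.004593² + 0.008667²) = 0.009809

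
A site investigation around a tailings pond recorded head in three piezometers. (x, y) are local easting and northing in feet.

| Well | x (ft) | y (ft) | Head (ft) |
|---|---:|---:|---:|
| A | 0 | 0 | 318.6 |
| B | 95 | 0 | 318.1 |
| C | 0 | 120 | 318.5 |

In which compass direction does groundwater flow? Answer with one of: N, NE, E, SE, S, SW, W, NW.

E

∂h/∂x = (318.1 − 318.6) / (95 − 0) = -0.005263
∂h/∂y = (318.5 − 318.6) / (120 − 0) = -0.0008333
Flow = −∇h = (+0.005263 east, +0.0008333 north), which points east.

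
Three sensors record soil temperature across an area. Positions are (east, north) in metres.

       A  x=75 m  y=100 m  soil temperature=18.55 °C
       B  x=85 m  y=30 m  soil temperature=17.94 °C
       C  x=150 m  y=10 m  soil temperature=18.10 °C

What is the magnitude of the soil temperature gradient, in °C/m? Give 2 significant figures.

Differences from A: to B (Δx, Δy, Δh) = (10, -70, -0.61); to C = (75, -90, -0.45).
Determinant of the coordinate differences = 10·(-90) − 75·(-70) = 4350.
∂T/∂x = [(-0.61)·(-90) − (-0.45)·(-70)] / 4350 = +0.005379
∂T/∂y = [10·(-0.45) − 75·(-0.61)] / 4350 = +0.009483
|∇f| = √(0.005379² + 0.009483²) = 0.0109 °C/m

0.011 °C/m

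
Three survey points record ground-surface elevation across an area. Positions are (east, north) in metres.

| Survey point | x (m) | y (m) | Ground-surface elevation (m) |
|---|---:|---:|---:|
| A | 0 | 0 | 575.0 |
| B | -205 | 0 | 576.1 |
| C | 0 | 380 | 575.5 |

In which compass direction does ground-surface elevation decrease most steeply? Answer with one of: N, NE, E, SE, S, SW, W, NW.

∂z/∂x = (576.1 − 575.0) / (-205 − 0) = -0.005366
∂z/∂y = (575.5 − 575.0) / (380 − 0) = +0.001316
Steepest decrease is along −∇f = (+0.005366 E, -0.001316 N) → east.

E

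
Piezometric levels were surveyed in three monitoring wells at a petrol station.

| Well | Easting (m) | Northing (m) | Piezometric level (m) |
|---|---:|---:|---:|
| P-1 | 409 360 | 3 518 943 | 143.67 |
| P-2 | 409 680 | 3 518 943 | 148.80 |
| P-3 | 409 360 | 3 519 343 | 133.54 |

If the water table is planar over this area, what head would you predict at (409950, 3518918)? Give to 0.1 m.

153.8 m

∂h/∂x = (148.80 − 143.67) / (409680 − 409360) = +0.01603
∂h/∂y = (133.54 − 143.67) / (3519343 − 3518943) = -0.02532
h(409950, 3518918) = 143.67 + (+0.01603)·(590) + (-0.02532)·(-25) = 143.67 +9.458 +0.633 = 153.762 m.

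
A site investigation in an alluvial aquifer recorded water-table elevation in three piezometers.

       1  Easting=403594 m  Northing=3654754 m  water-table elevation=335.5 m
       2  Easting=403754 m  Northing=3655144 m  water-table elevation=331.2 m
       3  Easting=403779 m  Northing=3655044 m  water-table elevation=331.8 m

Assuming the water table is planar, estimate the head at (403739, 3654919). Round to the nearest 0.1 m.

Taking 1 as reference: 2−1 = (160, 390, -4.3); 3−1 = (185, 290, -3.7).
Solve a·Δx + b·Δy = Δh: det = 160·290 − 185·390 = -25750.
∂h/∂x = [(-4.3)·290 − (-3.7)·390] / -25750 = -0.007612
∂h/∂y = [160·(-3.7) − 185·(-4.3)] / -25750 = -0.007903
h(403739, 3654919) = 335.5 + (-0.007612)·(145) + (-0.007903)·(165) = 335.5 -1.104 -1.304 = 333.092 m.

333.1 m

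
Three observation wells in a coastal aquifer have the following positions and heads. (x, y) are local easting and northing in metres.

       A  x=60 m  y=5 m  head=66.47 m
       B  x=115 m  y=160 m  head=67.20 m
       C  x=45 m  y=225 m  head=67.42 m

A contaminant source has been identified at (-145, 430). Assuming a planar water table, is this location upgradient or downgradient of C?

upgradient

With h = a·x + b·y + c and A as origin, the differences give:
  55·a + 155·b = +0.73
  (-15)·a + 220·b = +0.95
Eliminate b (×220 and ×155, subtract): 14425·a = 13.350 → a = ∂h/∂x = +0.0009255
Back-substitute: b = ∂h/∂y = +0.004381.
Head at (-145, 430) = 66.47 + (+0.0009255)·(-205) + (+0.004381)·(425) = 68.14 m.
That is higher than the 67.42 m at C, so the point is upgradient.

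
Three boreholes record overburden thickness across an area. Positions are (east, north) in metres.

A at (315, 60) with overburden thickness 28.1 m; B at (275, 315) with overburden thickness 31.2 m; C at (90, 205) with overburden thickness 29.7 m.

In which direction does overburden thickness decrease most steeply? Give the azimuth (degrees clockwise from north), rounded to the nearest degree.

184°

With d = a·x + b·y + c and A as origin, the differences give:
  (-40)·a + 255·b = +3.1
  (-225)·a + 145·b = +1.6
Eliminate b (×145 and ×255, subtract): 51575·a = 41.50 → a = ∂d/∂x = +0.0008047
Back-substitute: b = ∂d/∂y = +0.01228.
Steepest decrease is along −∇f: components (-0.0008047 E, -0.01228 N).
Azimuth = atan2(-0.0008047, -0.01228) = 183.7° ≈ 184°.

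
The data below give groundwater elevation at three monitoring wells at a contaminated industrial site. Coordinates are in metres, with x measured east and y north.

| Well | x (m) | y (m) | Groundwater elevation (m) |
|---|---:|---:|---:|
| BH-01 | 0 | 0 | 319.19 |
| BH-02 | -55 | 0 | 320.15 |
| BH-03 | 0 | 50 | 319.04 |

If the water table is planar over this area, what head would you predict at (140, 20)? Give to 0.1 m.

∂h/∂x = (320.15 − 319.19) / (-55 − 0) = -0.01745
∂h/∂y = (319.04 − 319.19) / (50 − 0) = -0.003000
h(140, 20) = 319.19 + (-0.01745)·(140) + (-0.003000)·(20) = 319.19 -2.444 -0.060 = 316.686 m.

316.7 m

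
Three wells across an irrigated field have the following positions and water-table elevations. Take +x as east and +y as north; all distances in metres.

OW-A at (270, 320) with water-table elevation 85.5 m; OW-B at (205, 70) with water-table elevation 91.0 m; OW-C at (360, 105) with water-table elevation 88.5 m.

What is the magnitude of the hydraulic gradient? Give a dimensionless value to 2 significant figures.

Differences from OW-A: to OW-B (Δx, Δy, Δh) = (-65, -250, +5.5); to OW-C = (90, -215, +3.0).
Determinant of the coordinate differences = (-65)·(-215) − 90·(-250) = 36475.
∂h/∂x = [(+5.5)·(-215) − (+3.0)·(-250)] / 36475 = -0.01186
∂h/∂y = [(-65)·(+3.0) − 90·(+5.5)] / 36475 = -0.01892
|∇h| = √(-0.01186² + -0.01892²) = 0.02233

0.022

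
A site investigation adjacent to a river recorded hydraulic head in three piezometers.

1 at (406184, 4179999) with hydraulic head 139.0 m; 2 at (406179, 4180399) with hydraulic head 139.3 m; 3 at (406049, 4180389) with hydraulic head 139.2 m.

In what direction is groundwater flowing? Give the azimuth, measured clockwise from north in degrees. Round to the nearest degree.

223°

With h = a·x + b·y + c and 1 as origin, the differences give:
  (-5)·a + 400·b = +0.3
  (-135)·a + 390·b = +0.2
Eliminate b (×390 and ×400, subtract): 52050·a = 37.00 → a = ∂h/∂x = +0.0007109
Back-substitute: b = ∂h/∂y = +0.0007589.
Flow direction (−∇h) has components (-0.0007109 E, -0.0007589 N).
Azimuth = atan2(E, N) = atan2(-0.0007109, -0.0007589) = 223.1° ≈ 223°.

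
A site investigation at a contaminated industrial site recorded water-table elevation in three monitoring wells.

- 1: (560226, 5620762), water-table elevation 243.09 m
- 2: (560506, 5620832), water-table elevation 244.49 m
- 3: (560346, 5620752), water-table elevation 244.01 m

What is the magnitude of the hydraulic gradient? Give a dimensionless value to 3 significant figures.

0.0106

Differences from 1: to 2 (Δx, Δy, Δh) = (280, 70, +1.40); to 3 = (120, -10, +0.92).
Determinant of the coordinate differences = 280·(-10) − 120·70 = -11200.
∂h/∂x = [(+1.40)·(-10) − (+0.92)·70] / -11200 = +0.007000
∂h/∂y = [280·(+0.92) − 120·(+1.40)] / -11200 = -0.008000
|∇h| = √(0.007000² + -0.008000²) = 0.01063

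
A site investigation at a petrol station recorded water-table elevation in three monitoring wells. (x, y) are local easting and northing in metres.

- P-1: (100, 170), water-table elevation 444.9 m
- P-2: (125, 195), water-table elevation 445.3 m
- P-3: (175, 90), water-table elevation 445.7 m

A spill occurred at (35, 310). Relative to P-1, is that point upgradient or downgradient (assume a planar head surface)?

downgradient

Taking P-1 as reference: P-2−P-1 = (25, 25, +0.4); P-3−P-1 = (75, -80, +0.8).
Solve a·Δx + b·Δy = Δh: det = 25·(-80) − 75·25 = -3875.
∂h/∂x = [(+0.4)·(-80) − (+0.8)·25] / -3875 = +0.01342
∂h/∂y = [25·(+0.8) − 75·(+0.4)] / -3875 = +0.002581
Head at (35, 310) = 444.9 + (+0.01342)·(-65) + (+0.002581)·(140) = 444.39 m.
That is lower than the 444.9 m at P-1, so the point is downgradient.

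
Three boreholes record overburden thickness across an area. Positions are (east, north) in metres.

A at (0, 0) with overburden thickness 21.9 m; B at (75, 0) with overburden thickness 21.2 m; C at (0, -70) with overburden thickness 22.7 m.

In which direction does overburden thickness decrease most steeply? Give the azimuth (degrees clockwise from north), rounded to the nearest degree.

039°

∂d/∂x = (21.2 − 21.9) / (75 − 0) = -0.009333
∂d/∂y = (22.7 − 21.9) / (-70 − 0) = -0.01143
Steepest decrease is along −∇f: components (+0.009333 E, +0.01143 N).
Azimuth = atan2(+0.009333, +0.01143) = 39.2° ≈ 039°.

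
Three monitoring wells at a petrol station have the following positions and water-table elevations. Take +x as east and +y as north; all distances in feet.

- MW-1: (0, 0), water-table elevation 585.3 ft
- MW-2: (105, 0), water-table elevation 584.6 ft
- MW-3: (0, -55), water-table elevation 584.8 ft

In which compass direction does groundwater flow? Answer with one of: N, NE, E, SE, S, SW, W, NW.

∂h/∂x = (584.6 − 585.3) / (105 − 0) = -0.006667
∂h/∂y = (584.8 − 585.3) / (-55 − 0) = +0.009091
Flow = −∇h = (+0.006667 east, -0.009091 north), which points southeast.

SE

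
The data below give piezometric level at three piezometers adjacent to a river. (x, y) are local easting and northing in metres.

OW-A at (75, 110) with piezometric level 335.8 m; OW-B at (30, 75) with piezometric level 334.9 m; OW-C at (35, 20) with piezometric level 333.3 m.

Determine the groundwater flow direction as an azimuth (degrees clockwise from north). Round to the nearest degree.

175°

Differences from OW-A: to OW-B (Δx, Δy, Δh) = (-45, -35, -0.9); to OW-C = (-40, -90, -2.5).
Determinant of the coordinate differences = (-45)·(-90) − (-40)·(-35) = 2650.
∂h/∂x = [(-0.9)·(-90) − (-2.5)·(-35)] / 2650 = -0.002453
∂h/∂y = [(-45)·(-2.5) − (-40)·(-0.9)] / 2650 = +0.02887
Flow direction (−∇h) has components (+0.002453 E, -0.02887 N).
Azimuth = atan2(E, N) = atan2(+0.002453, -0.02887) = 175.1° ≈ 175°.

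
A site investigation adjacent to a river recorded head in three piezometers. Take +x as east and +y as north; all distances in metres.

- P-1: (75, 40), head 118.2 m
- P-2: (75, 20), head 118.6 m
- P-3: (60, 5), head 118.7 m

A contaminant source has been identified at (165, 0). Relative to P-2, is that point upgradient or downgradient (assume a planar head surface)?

upgradient

With h = a·x + b·y + c and P-1 as origin, the differences give:
  0·a + (-20)·b = +0.4
  (-15)·a + (-35)·b = +0.5
Eliminate b (×(-35) and ×(-20), subtract): -300·a = -4.00 → a = ∂h/∂x = +0.01333
Back-substitute: b = ∂h/∂y = -0.02000.
Head at (165, 0) = 118.2 + (+0.01333)·(90) + (-0.02000)·(-40) = 120.20 m.
That is higher than the 118.6 m at P-2, so the point is upgradient.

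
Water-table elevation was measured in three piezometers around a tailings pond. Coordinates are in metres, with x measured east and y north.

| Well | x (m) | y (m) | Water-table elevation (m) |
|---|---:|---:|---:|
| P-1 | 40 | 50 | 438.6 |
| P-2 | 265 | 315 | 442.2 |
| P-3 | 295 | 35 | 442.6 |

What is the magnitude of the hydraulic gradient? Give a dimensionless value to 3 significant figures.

Three-point gradient (reference P-1): Δ to P-2 = (225, 265, +3.6), Δ to P-3 = (255, -15, +4.0).
∂h/∂x = +0.01570, ∂h/∂y = +0.0002537 (det = -70950).
|∇h| = √(0.01570² + 0.0002537²) = 0.0157

0.0157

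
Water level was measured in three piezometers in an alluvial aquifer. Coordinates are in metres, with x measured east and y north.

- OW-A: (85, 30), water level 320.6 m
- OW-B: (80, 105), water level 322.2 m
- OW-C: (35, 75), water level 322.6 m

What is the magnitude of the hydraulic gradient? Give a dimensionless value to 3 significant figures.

With h = a·x + b·y + c and OW-A as origin, the differences give:
  (-5)·a + 75·b = +1.6
  (-50)·a + 45·b = +2.0
Eliminate b (×45 and ×75, subtract): 3525·a = -78.00 → a = ∂h/∂x = -0.02213
Back-substitute: b = ∂h/∂y = +0.01986.
|∇h| = √(-0.02213² + 0.01986²) = 0.02973

0.0297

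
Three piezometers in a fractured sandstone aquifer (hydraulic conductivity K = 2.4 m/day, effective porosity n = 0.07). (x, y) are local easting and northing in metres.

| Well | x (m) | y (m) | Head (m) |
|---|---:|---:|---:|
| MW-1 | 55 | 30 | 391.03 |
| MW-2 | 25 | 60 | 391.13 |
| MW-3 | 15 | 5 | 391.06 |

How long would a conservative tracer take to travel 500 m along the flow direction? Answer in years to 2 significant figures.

Taking MW-1 as reference: MW-2−MW-1 = (-30, 30, +0.10); MW-3−MW-1 = (-40, -25, +0.03).
Solve a·Δx + b·Δy = Δh: det = (-30)·(-25) − (-40)·30 = 1950.
∂h/∂x = [(+0.10)·(-25) − (+0.03)·30] / 1950 = -0.001744
∂h/∂y = [(-30)·(+0.03) − (-40)·(+0.10)] / 1950 = +0.001590
|∇h| = √(-0.001744² + 0.001590²) = 0.00236
Seepage velocity v = K·i/n = 2.4 × 0.00236 / 0.07 = 0.08091 m/day.
t = 500 / 0.08091 = 6180 days = 16.9 years.

17 years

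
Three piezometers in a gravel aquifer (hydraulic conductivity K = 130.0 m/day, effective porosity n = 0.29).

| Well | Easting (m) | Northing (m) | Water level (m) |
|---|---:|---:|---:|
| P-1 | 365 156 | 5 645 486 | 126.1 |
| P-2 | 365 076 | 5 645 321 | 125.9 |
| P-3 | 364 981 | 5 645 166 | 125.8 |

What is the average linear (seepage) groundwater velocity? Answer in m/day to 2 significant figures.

2.5 m/day

Taking P-1 as reference: P-2−P-1 = (-80, -165, -0.2); P-3−P-1 = (-175, -320, -0.3).
Determinant of the coordinate differences = (-80)·(-320) − (-175)·(-165) = -3275.
∂h/∂x = [(-0.2)·(-320) − (-0.3)·(-165)] / -3275 = -0.004427
∂h/∂y = [(-80)·(-0.3) − (-175)·(-0.2)] / -3275 = +0.003359
|∇h| = √(-0.004427² + 0.003359²) = 0.005557
Seepage velocity v = K·i/n = 130.0 × 0.005557 / 0.29 = 2.491 m/day.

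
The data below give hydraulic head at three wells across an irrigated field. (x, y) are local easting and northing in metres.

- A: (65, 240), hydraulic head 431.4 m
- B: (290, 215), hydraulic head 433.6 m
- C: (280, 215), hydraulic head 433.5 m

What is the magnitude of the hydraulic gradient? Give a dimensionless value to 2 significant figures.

Differences from A: to B (Δx, Δy, Δh) = (225, -25, +2.2); to C = (215, -25, +2.1).
Determinant of the coordinate differences = 225·(-25) − 215·(-25) = -250.
∂h/∂x = [(+2.2)·(-25) − (+2.1)·(-25)] / -250 = +0.01000
∂h/∂y = [225·(+2.1) − 215·(+2.2)] / -250 = +0.002000
|∇h| = √(0.01000² + 0.002000²) = 0.0102

0.010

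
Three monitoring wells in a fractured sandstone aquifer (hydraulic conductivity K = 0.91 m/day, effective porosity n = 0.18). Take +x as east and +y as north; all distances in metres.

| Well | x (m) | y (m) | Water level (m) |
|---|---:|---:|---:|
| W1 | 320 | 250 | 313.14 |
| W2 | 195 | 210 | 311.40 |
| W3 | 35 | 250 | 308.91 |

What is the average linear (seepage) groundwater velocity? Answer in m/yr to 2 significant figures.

With h = a·x + b·y + c and W1 as origin, the differences give:
  (-125)·a + (-40)·b = -1.74
  (-285)·a + 0·b = -4.23
Eliminate b (×0 and ×(-40), subtract): -11400·a = -169.200 → a = ∂h/∂x = +0.01484
Back-substitute: b = ∂h/∂y = -0.002882.
|∇h| = √(0.01484² + -0.002882²) = 0.01512
Seepage velocity v = K·i/n = 0.91 × 0.01512 / 0.18 = 0.07644 m/day = 27.92 m/yr.

28 m/yr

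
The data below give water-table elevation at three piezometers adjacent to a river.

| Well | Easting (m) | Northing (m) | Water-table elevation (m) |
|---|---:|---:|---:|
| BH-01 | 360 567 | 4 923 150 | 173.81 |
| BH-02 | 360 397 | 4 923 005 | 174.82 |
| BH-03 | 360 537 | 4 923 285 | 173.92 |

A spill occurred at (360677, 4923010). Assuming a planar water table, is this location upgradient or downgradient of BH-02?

downgradient

Differences from BH-01: to BH-02 (Δx, Δy, Δh) = (-170, -145, +1.01); to BH-03 = (-30, 135, +0.11).
Determinant of the coordinate differences = (-170)·135 − (-30)·(-145) = -27300.
∂h/∂x = [(+1.01)·135 − (+0.11)·(-145)] / -27300 = -0.005579
∂h/∂y = [(-170)·(+0.11) − (-30)·(+1.01)] / -27300 = -0.0004249
Head at (360677, 4923010) = 173.81 + (-0.005579)·(110) + (-0.0004249)·(-140) = 173.26 m.
That is lower than the 174.82 m at BH-02, so the point is downgradient.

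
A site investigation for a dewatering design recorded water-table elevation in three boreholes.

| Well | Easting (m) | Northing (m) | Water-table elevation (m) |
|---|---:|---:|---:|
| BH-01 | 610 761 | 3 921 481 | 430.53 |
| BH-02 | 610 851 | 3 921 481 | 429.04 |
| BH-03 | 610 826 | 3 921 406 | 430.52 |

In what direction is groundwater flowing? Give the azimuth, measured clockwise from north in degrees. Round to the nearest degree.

Three-point gradient (reference BH-01): Δ to BH-02 = (90, 0, -1.49), Δ to BH-03 = (65, -75, -0.01).
∂h/∂x = -0.01656, ∂h/∂y = -0.01421 (det = -6750).
Flow direction (−∇h) has components (+0.01656 E, +0.01421 N).
Azimuth = atan2(E, N) = atan2(+0.01656, +0.01421) = 49.4° ≈ 049°.

049°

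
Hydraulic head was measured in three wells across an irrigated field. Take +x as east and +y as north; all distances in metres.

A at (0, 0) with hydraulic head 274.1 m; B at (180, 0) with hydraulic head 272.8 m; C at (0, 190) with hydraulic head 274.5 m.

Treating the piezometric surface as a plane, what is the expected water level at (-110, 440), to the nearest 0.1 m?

∂h/∂x = (272.8 − 274.1) / (180 − 0) = -0.007222
∂h/∂y = (274.5 − 274.1) / (190 − 0) = +0.002105
h(-110, 440) = 274.1 + (-0.007222)·(-110) + (+0.002105)·(440) = 274.1 +0.794 +0.926 = 275.821 m.

275.8 m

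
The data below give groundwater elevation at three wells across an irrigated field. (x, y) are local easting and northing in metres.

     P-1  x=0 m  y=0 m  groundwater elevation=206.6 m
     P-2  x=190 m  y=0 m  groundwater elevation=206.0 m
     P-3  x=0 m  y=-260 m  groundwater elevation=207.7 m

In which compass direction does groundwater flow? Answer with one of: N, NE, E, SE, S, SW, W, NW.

∂h/∂x = (206.0 − 206.6) / (190 − 0) = -0.003158
∂h/∂y = (207.7 − 206.6) / (-260 − 0) = -0.004231
Flow = −∇h = (+0.003158 east, +0.004231 north), which points northeast.

NE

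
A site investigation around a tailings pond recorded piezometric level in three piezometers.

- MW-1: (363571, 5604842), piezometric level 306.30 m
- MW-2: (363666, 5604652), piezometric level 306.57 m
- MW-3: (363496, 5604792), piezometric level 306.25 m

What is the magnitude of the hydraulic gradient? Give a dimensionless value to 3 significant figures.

With h = a·x + b·y + c and MW-1 as origin, the differences give:
  95·a + (-190)·b = +0.27
  (-75)·a + (-50)·b = -0.05
Eliminate b (×(-50) and ×(-190), subtract): -19000·a = -23.000 → a = ∂h/∂x = +0.001211
Back-substitute: b = ∂h/∂y = -0.0008158.
|∇h| = √(0.001211² + -0.0008158²) = 0.00146

0.00146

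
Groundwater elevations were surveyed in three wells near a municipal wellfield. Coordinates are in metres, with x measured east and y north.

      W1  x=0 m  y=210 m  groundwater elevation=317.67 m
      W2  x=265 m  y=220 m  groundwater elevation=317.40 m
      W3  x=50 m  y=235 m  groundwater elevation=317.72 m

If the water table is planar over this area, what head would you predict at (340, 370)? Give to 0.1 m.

318.0 m

Three-point gradient (reference W1): Δ to W2 = (265, 10, -0.27), Δ to W3 = (50, 25, +0.05).
∂h/∂x = -0.001184, ∂h/∂y = +0.004367 (det = 6125).
h(340, 370) = 317.67 + (-0.001184)·(340) + (+0.004367)·(160) = 317.67 -0.402 +0.699 = 317.966 m.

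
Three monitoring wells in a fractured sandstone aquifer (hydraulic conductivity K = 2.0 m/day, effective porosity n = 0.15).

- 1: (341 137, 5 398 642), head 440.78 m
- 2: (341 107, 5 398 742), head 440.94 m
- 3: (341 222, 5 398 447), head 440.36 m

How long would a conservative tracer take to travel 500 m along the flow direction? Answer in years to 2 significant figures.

25 years

Taking 1 as reference: 2−1 = (-30, 100, +0.16); 3−1 = (85, -195, -0.42).
Determinant of the coordinate differences = (-30)·(-195) − 85·100 = -2650.
∂h/∂x = [(+0.16)·(-195) − (-0.42)·100] / -2650 = -0.004075
∂h/∂y = [(-30)·(-0.42) − 85·(+0.16)] / -2650 = +0.0003774
|∇h| = √(-0.004075² + 0.0003774²) = 0.004092
Seepage velocity v = K·i/n = 2.0 × 0.004092 / 0.15 = 0.05456 m/day.
t = 500 / 0.05456 = 9164 days = 25.1 years.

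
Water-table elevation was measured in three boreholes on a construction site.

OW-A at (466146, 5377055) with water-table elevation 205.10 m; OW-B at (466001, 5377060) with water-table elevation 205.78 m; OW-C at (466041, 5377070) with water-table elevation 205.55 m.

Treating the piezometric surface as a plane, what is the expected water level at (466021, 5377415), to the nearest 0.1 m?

204.4 m

Differences from OW-A: to OW-B (Δx, Δy, Δh) = (-145, 5, +0.68); to OW-C = (-105, 15, +0.45).
Determinant of the coordinate differences = (-145)·15 − (-105)·5 = -1650.
∂h/∂x = [(+0.68)·15 − (+0.45)·5] / -1650 = -0.004818
∂h/∂y = [(-145)·(+0.45) − (-105)·(+0.68)] / -1650 = -0.003727
h(466021, 5377415) = 205.10 + (-0.004818)·(-125) + (-0.003727)·(360) = 205.10 +0.602 -1.342 = 204.360 m.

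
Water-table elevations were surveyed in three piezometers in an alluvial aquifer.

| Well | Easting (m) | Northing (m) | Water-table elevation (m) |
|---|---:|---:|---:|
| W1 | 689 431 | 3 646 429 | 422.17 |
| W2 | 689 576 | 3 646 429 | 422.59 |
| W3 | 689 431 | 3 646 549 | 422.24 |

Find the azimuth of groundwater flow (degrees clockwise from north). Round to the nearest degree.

259°

∂h/∂x = (422.59 − 422.17) / (689576 − 689431) = +0.002897
∂h/∂y = (422.24 − 422.17) / (3646549 − 3646429) = +0.0005833
Flow direction (−∇h) has components (-0.002897 E, -0.0005833 N).
Azimuth = atan2(E, N) = atan2(-0.002897, -0.0005833) = 258.6° ≈ 259°.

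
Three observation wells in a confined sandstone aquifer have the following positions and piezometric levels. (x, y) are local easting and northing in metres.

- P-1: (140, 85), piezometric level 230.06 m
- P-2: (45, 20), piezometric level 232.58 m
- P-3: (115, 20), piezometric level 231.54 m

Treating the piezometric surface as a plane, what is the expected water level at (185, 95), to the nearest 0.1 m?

229.2 m

With h = a·x + b·y + c and P-1 as origin, the differences give:
  (-95)·a + (-65)·b = +2.52
  (-25)·a + (-65)·b = +1.48
Eliminate b (×(-65) and ×(-65), subtract): 4550·a = -67.600 → a = ∂h/∂x = -0.01486
Back-substitute: b = ∂h/∂y = -0.01705.
h(185, 95) = 230.06 + (-0.01486)·(45) + (-0.01705)·(10) = 230.06 -0.669 -0.171 = 229.221 m.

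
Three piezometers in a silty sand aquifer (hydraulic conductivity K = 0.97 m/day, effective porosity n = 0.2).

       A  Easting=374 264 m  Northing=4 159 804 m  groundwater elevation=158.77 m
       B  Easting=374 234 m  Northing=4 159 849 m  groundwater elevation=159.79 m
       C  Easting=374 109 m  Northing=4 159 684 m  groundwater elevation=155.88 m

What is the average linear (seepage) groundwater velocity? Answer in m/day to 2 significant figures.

0.11 m/day

With h = a·x + b·y + c and A as origin, the differences give:
  (-30)·a + 45·b = +1.02
  (-155)·a + (-120)·b = -2.89
Eliminate b (×(-120) and ×45, subtract): 10575·a = 7.650 → a = ∂h/∂x = +0.0007234
Back-substitute: b = ∂h/∂y = +0.02315.
|∇h| = √(0.0007234² + 0.02315²) = 0.02316
Seepage velocity v = K·i/n = 0.97 × 0.02316 / 0.2 = 0.1123 m/day.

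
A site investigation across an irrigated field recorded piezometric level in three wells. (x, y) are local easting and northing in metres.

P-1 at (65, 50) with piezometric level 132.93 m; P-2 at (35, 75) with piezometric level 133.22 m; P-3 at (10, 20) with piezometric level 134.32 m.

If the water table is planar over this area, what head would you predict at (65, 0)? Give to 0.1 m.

133.5 m

Differences from P-1: to P-2 (Δx, Δy, Δh) = (-30, 25, +0.29); to P-3 = (-55, -30, +1.39).
Solve a·Δx + b·Δy = Δh: det = (-30)·(-30) − (-55)·25 = 2275.
∂h/∂x = [(+0.29)·(-30) − (+1.39)·25] / 2275 = -0.01910
∂h/∂y = [(-30)·(+1.39) − (-55)·(+0.29)] / 2275 = -0.01132
h(65, 0) = 132.93 + (-0.01910)·(0) + (-0.01132)·(-50) = 132.93 -0.000 +0.566 = 133.496 m.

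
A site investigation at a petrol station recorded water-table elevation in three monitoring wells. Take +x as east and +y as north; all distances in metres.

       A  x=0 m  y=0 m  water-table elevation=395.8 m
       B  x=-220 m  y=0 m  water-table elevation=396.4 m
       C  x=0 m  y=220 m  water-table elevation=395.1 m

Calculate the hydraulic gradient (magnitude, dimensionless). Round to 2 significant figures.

∂h/∂x = (396.4 − 395.8) / (-220 − 0) = -0.002727
∂h/∂y = (395.1 − 395.8) / (220 − 0) = -0.003182
|∇h| = √(-0.002727² + -0.003182²) = 0.004191

0.0042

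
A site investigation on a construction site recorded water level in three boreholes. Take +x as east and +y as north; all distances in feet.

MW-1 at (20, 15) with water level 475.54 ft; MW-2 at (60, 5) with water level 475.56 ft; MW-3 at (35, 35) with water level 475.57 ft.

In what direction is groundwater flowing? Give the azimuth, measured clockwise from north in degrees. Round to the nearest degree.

218°

With h = a·x + b·y + c and MW-1 as origin, the differences give:
  40·a + (-10)·b = +0.02
  15·a + 20·b = +0.03
Eliminate b (×20 and ×(-10), subtract): 950·a = 0.700 → a = ∂h/∂x = +0.0007368
Back-substitute: b = ∂h/∂y = +0.0009474.
Flow direction (−∇h) has components (-0.0007368 E, -0.0009474 N).
Azimuth = atan2(E, N) = atan2(-0.0007368, -0.0009474) = 217.9° ≈ 218°.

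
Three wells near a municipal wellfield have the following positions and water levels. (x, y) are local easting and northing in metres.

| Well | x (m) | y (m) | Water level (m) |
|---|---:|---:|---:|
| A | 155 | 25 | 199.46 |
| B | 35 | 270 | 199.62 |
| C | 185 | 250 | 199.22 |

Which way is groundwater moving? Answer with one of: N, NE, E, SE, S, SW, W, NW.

E

Taking A as reference: B−A = (-120, 245, +0.16); C−A = (30, 225, -0.24).
Determinant of the coordinate differences = (-120)·225 − 30·245 = -34350.
∂h/∂x = [(+0.16)·225 − (-0.24)·245] / -34350 = -0.002760
∂h/∂y = [(-120)·(-0.24) − 30·(+0.16)] / -34350 = -0.0006987
Flow = −∇h = (+0.002760 east, +0.0006987 north), which points east.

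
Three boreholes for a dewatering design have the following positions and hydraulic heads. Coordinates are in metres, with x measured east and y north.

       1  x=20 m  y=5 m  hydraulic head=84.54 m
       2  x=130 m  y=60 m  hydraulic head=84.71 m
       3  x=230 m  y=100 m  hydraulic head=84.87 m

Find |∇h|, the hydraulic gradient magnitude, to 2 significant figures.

Three-point gradient (reference 1): Δ to 2 = (110, 55, +0.17), Δ to 3 = (210, 95, +0.33).
∂h/∂x = +0.001818, ∂h/∂y = -0.0005455 (det = -1100).
|∇h| = √(0.001818² + -0.0005455²) = 0.001898

0.0019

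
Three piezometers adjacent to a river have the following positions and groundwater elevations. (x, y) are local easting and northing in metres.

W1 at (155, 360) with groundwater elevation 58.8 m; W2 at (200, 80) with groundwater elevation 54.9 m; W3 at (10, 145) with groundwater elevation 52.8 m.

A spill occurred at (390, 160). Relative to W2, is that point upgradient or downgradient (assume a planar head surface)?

Taking W1 as reference: W2−W1 = (45, -280, -3.9); W3−W1 = (-145, -215, -6.0).
Determinant of the coordinate differences = 45·(-215) − (-145)·(-280) = -50275.
∂h/∂x = [(-3.9)·(-215) − (-6.0)·(-280)] / -50275 = +0.01674
∂h/∂y = [45·(-6.0) − (-145)·(-3.9)] / -50275 = +0.01662
Head at (390, 160) = 58.8 + (+0.01674)·(235) + (+0.01662)·(-200) = 59.41 m.
That is higher than the 54.9 m at W2, so the point is upgradient.

upgradient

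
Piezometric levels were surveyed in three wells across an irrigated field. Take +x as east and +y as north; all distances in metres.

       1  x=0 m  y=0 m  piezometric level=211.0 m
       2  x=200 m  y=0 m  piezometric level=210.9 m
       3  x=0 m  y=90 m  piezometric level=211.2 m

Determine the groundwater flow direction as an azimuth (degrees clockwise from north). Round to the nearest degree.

167°

∂h/∂x = (210.9 − 211.0) / (200 − 0) = -0.0005000
∂h/∂y = (211.2 − 211.0) / (90 − 0) = +0.002222
Flow direction (−∇h) has components (+0.0005000 E, -0.002222 N).
Azimuth = atan2(E, N) = atan2(+0.0005000, -0.002222) = 167.3° ≈ 167°.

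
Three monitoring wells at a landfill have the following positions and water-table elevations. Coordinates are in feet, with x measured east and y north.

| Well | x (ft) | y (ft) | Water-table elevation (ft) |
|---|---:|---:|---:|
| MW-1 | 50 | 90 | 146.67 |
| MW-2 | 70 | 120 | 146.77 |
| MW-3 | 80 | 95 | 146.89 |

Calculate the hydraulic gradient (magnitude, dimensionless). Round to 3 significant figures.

0.00782

With h = a·x + b·y + c and MW-1 as origin, the differences give:
  20·a + 30·b = +0.10
  30·a + 5·b = +0.22
Eliminate b (×5 and ×30, subtract): -800·a = -6.100 → a = ∂h/∂x = +0.007625
Back-substitute: b = ∂h/∂y = -0.001750.
|∇h| = √(0.007625² + -0.001750²) = 0.007823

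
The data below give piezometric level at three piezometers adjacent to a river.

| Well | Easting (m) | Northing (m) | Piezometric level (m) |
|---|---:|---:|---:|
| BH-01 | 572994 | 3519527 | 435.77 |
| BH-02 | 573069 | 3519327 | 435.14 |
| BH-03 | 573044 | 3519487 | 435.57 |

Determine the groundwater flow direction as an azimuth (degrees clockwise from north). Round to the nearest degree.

138°

With h = a·x + b·y + c and BH-01 as origin, the differences give:
  75·a + (-200)·b = -0.63
  50·a + (-40)·b = -0.20
Eliminate b (×(-40) and ×(-200), subtract): 7000·a = -14.800 → a = ∂h/∂x = -0.002114
Back-substitute: b = ∂h/∂y = +0.002357.
Flow direction (−∇h) has components (+0.002114 E, -0.002357 N).
Azimuth = atan2(E, N) = atan2(+0.002114, -0.002357) = 138.1° ≈ 138°.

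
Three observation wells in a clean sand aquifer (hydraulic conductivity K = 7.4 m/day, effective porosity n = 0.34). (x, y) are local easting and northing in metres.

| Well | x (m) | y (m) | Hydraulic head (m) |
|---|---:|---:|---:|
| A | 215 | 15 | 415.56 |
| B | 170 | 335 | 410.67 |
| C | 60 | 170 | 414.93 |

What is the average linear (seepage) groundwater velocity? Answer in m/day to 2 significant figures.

Three-point gradient (reference A): Δ to B = (-45, 320, -4.89), Δ to C = (-155, 155, -0.63).
∂h/∂x = -0.01305, ∂h/∂y = -0.01712 (det = 42625).
|∇h| = √(-0.01305² + -0.01712²) = 0.02153
Seepage velocity v = K·i/n = 7.4 × 0.02153 / 0.34 = 0.4686 m/day.

0.47 m/day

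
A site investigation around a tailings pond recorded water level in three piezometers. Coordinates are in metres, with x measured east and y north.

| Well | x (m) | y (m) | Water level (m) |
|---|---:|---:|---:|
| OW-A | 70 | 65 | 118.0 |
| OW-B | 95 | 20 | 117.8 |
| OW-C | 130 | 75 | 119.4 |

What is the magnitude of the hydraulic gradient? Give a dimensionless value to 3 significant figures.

0.0261

Taking OW-A as reference: OW-B−OW-A = (25, -45, -0.2); OW-C−OW-A = (60, 10, +1.4).
Determinant of the coordinate differences = 25·10 − 60·(-45) = 2950.
∂h/∂x = [(-0.2)·10 − (+1.4)·(-45)] / 2950 = +0.02068
∂h/∂y = [25·(+1.4) − 60·(-0.2)] / 2950 = +0.01593
|∇h| = √(0.02068² + 0.01593²) = 0.0261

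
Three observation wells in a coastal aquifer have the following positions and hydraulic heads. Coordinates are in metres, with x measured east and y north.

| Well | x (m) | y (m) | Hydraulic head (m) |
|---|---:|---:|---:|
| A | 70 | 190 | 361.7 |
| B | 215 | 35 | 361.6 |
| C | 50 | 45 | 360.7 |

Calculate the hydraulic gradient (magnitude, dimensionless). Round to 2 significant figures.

0.0084

Differences from A: to B (Δx, Δy, Δh) = (145, -155, -0.1); to C = (-20, -145, -1.0).
Solve a·Δx + b·Δy = Δh: det = 145·(-145) − (-20)·(-155) = -24125.
∂h/∂x = [(-0.1)·(-145) − (-1.0)·(-155)] / -24125 = +0.005824
∂h/∂y = [145·(-1.0) − (-20)·(-0.1)] / -24125 = +0.006093
|∇h| = √(0.005824² + 0.006093²) = 0.008429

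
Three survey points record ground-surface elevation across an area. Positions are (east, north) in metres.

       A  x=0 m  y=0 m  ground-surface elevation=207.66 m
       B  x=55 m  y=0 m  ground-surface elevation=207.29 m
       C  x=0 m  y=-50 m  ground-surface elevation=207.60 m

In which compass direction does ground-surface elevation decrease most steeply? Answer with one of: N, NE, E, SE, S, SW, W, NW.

E

∂z/∂x = (207.29 − 207.66) / (55 − 0) = -0.006727
∂z/∂y = (207.60 − 207.66) / (-50 − 0) = +0.001200
Steepest decrease is along −∇f = (+0.006727 E, -0.001200 N) → east.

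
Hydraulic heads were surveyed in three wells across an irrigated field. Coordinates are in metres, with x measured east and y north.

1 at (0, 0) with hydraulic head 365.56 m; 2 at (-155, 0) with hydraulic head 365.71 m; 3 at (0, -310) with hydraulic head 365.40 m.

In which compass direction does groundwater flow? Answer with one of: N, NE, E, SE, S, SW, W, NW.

SE

∂h/∂x = (365.71 − 365.56) / (-155 − 0) = -0.0009677
∂h/∂y = (365.40 − 365.56) / (-310 − 0) = +0.0005161
Flow = −∇h = (+0.0009677 east, -0.0005161 north), which points southeast.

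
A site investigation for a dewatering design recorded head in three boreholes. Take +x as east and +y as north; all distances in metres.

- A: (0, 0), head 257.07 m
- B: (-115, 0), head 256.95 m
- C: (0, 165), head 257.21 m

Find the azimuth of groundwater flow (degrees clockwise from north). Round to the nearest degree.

∂h/∂x = (256.95 − 257.07) / (-115 − 0) = +0.001043
∂h/∂y = (257.21 − 257.07) / (165 − 0) = +0.0008485
Flow direction (−∇h) has components (-0.001043 E, -0.0008485 N).
Azimuth = atan2(E, N) = atan2(-0.001043, -0.0008485) = 230.9° ≈ 231°.

231°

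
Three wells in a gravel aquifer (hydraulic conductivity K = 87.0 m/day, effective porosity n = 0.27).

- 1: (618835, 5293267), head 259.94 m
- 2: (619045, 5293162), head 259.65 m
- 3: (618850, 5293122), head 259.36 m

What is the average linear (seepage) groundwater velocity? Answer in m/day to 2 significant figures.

Taking 1 as reference: 2−1 = (210, -105, -0.29); 3−1 = (15, -145, -0.58).
Determinant of the coordinate differences = 210·(-145) − 15·(-105) = -28875.
∂h/∂x = [(-0.29)·(-145) − (-0.58)·(-105)] / -28875 = +0.0006528
∂h/∂y = [210·(-0.58) − 15·(-0.29)] / -28875 = +0.004068
|∇h| = √(0.0006528² + 0.004068²) = 0.00412
Seepage velocity v = K·i/n = 87.0 × 0.00412 / 0.27 = 1.328 m/day.

1.3 m/day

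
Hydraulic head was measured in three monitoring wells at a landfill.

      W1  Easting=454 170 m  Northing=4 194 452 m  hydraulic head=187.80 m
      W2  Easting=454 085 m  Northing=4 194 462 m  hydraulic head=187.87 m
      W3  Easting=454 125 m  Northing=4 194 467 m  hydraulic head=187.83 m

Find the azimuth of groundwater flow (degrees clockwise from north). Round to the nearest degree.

051°

Differences from W1: to W2 (Δx, Δy, Δh) = (-85, 10, +0.07); to W3 = (-45, 15, +0.03).
Solve a·Δx + b·Δy = Δh: det = (-85)·15 − (-45)·10 = -825.
∂h/∂x = [(+0.07)·15 − (+0.03)·10] / -825 = -0.0009091
∂h/∂y = [(-85)·(+0.03) − (-45)·(+0.07)] / -825 = -0.0007273
Flow direction (−∇h) has components (+0.0009091 E, +0.0007273 N).
Azimuth = atan2(E, N) = atan2(+0.0009091, +0.0007273) = 51.3° ≈ 051°.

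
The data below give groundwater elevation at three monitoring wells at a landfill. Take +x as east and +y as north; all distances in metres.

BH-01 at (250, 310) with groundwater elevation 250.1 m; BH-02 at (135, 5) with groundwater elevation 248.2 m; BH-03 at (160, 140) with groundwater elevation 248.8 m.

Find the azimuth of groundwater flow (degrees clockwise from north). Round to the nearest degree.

254°

With h = a·x + b·y + c and BH-01 as origin, the differences give:
  (-115)·a + (-305)·b = -1.9
  (-90)·a + (-170)·b = -1.3
Eliminate b (×(-170) and ×(-305), subtract): -7900·a = -73.50 → a = ∂h/∂x = +0.009304
Back-substitute: b = ∂h/∂y = +0.002722.
Flow direction (−∇h) has components (-0.009304 E, -0.002722 N).
Azimuth = atan2(E, N) = atan2(-0.009304, -0.002722) = 253.7° ≈ 254°.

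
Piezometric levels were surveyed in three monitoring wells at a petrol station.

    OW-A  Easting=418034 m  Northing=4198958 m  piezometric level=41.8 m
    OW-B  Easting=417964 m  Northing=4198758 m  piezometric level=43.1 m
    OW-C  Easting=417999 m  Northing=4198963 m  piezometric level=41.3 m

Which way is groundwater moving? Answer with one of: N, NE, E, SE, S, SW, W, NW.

With h = a·x + b·y + c and OW-A as origin, the differences give:
  (-70)·a + (-200)·b = +1.3
  (-35)·a + 5·b = -0.5
Eliminate b (×5 and ×(-200), subtract): -7350·a = -93.50 → a = ∂h/∂x = +0.01272
Back-substitute: b = ∂h/∂y = -0.01095.
Flow = −∇h = (-0.01272 east, +0.01095 north), which points northwest.

NW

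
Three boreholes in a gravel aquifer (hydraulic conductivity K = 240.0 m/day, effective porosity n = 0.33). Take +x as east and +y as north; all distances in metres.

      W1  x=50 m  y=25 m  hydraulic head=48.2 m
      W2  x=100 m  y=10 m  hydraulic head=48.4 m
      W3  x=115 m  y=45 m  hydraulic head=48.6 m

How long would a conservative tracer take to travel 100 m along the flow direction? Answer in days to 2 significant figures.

22 days

Taking W1 as reference: W2−W1 = (50, -15, +0.2); W3−W1 = (65, 20, +0.4).
Determinant of the coordinate differences = 50·20 − 65·(-15) = 1975.
∂h/∂x = [(+0.2)·20 − (+0.4)·(-15)] / 1975 = +0.005063
∂h/∂y = [50·(+0.4) − 65·(+0.2)] / 1975 = +0.003544
|∇h| = √(0.005063² + 0.003544²) = 0.00618
Seepage velocity v = K·i/n = 240.0 × 0.00618 / 0.33 = 4.495 m/day.
t = 100 / 4.495 = 22.25 days.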